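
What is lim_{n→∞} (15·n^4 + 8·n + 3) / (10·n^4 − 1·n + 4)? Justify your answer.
lim = 15/10 = 3/2

For large n the leading n^4 terms dominate both numerator and denominator. Dividing top and bottom by n^4, every other term tends to 0, leaving 15/10 = 3/2.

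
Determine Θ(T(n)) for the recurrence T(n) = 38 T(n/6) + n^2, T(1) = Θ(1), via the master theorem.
T(n) = Θ(n^(log_6 38))

Master theorem: compare f(n) = n^2 to n^(log_6 38) where log_6 38 ≈ 2.030. Since 2 < log_6 38, we have f(n) = O(n^(log_6 38 − ε)) for some ε > 0 — Case 1. Hence T(n) = Θ(n^(log_6 38)).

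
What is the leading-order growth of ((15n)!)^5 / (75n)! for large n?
((15n)!)^5/(75n)! ~ ((2π·15n)^(4/2) / sqrt(5)) · 5^(−5·15n)  →  0

Write N = 15n. Stirling: N! ~ sqrt(2π N)(N/e)^N and (5N)! ~ sqrt(2π·5N)·(5N/e)^(5N).
  (N!)^5/(5N)! ~ (2π N)^(5/2) (N/e)^(5N) / [sqrt(2π·5N) (5N/e)^(5N)]
     = (2π N)^(5/2) / sqrt(2π·5N) · (N/(5N))^(5N)
     = (2π N)^((5−1)/2) / sqrt(5) · 5^(−5N).
Since 5^5 > 1, the factor 5^(−5N) decays exponentially, so the ratio → 0. Substituting N = 15n gives the stated form.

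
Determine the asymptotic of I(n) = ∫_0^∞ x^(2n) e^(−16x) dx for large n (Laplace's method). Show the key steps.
I(n) ~ (sqrt(2π·2n) / 16) · (2n/(16e))^(2n)

Write the integrand as exp(2n ln x − 16x) and set f(x) = 2n ln x − 16x. Then f'(x) = 2n/x − 16 = 0 at x* = 2n/16, and f''(x*) = −2n/x*^2 = −16^2/(2n). Laplace's method (interior maximum) gives
  I(n) ~ e^(f(x*)) · sqrt(2π / |f''(x*)|)
        = exp(2n ln(2n/16) − 2n) · sqrt(2π · 2n / 16^2)
        = (2n/16)^(2n) e^(−2n) · sqrt(2π·2n) / 16
        = (sqrt(2π·2n) / 16) · (2n/(16e))^(2n).
This matches Γ(2n+1)/16^(2n+1) with Stirling applied to Γ.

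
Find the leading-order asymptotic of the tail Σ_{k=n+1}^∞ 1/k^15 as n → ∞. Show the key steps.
Σ_{k>n} 1/k^15 ~ 1/(14 · n^14)

Compare to the integral: ∫_{n}^∞ x^(−15) dx = [−x^(−14)/14]_{n}^∞ = 1/((15−1)·n^14). Euler-Maclaurin then gives
  Σ_{k>n} 1/k^15 = ∫_{n}^∞ dx/x^15 − 1/(2·n^15) + O(1/n^16).
(Equivalently this is ζ(15) − Σ_{k≤n} 1/k^15.)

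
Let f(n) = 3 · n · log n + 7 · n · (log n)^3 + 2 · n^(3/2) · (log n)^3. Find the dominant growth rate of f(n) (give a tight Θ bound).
f(n) ∈ Θ(n^(3/2) · (log n)^3)

Compare the terms by growth order. For large n, n^a · (log n)^b dominates n^a' · (log n)^b' iff a > a', or (a = a' and b > b'). Ranking the 3 terms shows the dominant one is 2 · n^(3/2) · (log n)^3. Hence f(n) ∈ Θ(n^(3/2) · (log n)^3).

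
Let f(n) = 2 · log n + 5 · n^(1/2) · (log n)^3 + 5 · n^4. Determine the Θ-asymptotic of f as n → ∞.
f(n) ∈ Θ(n^4)

Compare the terms by growth order. For large n, n^a · (log n)^b dominates n^a' · (log n)^b' iff a > a', or (a = a' and b > b'). Ranking the 3 terms shows the dominant one is 5 · n^4. Hence f(n) ∈ Θ(n^4).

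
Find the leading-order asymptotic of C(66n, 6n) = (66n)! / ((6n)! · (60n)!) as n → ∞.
C(66n, 6n) ~ (285311670611/10000000000)^(6n) · sqrt(11/(20π·6n))

Write N = 6n. Apply Stirling to each factorial:
  (11N)! ~ sqrt(2π·11N) · (11N/e)^(11N),
  N! ~ sqrt(2π N) · (N/e)^N,
  (10N)! ~ sqrt(2π·10N) · (10N/e)^(10N).
The exponential factors combine to (11N)^(11N) / (N^N · (10N)^(10N)) = 11^(11N)/10^(10N) = (11^11/10^10)^N = (285311670611/10000000000)^N.
The square-root prefactors combine to sqrt(2π·11N) / (sqrt(2π N)·sqrt(2π·10N)) = sqrt(11 / (2π·10·N)) = sqrt(11/(20π·6n)).
Substituting N = 6n: C(66n, 6n) ~ (285311670611/10000000000)^(6n) · sqrt(11/(20π·6n)).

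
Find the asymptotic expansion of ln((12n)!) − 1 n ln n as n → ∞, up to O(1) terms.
ln((12n)!) − 1 n ln n = 11 n ln n + 12(ln 12 − 1) n + (1/2) ln(2π·12n) + O(1/n)

Stirling: ln((12n)!) = 12n ln(12n) − 12n + (1/2) ln(2π·12n) + O(1/n).
Expand 12n ln(12n) = 12n (ln n + ln 12) = 12n ln n + 12n ln 12.
Subtract 1n ln n: leading term is (12 − 1) n ln n = 11 n ln n. The next term is 12n ln 12 − 12n = 12(ln 12 − 1) n. Then the (1/2) ln(2π·12n) correction.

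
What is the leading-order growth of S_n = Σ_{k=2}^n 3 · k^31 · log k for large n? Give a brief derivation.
S_n ~ 3 · n^32 log n / 32 − 3 · n^32 / 1024

By integral comparison, S_n = ∫_1^n 3 · x^31 · log x dx + O(n^31 · log n). For the integral, ∫ x^31 log x dx = n^32 log n / 32 − n^32/1024 (integration by parts). Hence S_n ~ 3 · n^32 log n / 32 − 3 · n^32 / 1024.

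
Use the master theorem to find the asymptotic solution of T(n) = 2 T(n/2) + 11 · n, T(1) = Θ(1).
T(n) = Θ(n log n)

log_2 2 = 1, and f(n) = 11 · n = Θ(n^(log_2 2)). This is Case 2 of the master theorem: T(n) = Θ(f(n) · log n) = Θ(n log n).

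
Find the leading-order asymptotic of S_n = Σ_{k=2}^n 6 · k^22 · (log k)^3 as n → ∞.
S_n ~ 6 · n^23 · (log n)^3 / 23

By integral comparison, S_n = ∫_1^n 6 · x^22 · (log x)^3 dx + O(n^22 · (log n)^3). For the integral, the leading term of ∫_1^n x^22 (log x)^3 dx is n^23/23 · (log n)^3 (by repeated integration by parts; each step lowers the log-exponent and produces a relatively O(1/log n) correction). Hence S_n ~ 6 · n^23 · (log n)^3 / 23.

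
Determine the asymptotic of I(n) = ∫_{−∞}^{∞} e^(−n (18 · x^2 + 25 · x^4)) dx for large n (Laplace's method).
I(n) ~ sqrt(π/(18n))

φ(x) = 18 · x^2 + 25 · x^4 has its unique global minimum at x* = 0 (since φ'(x) = 36x + 100x^3 = 0 only at x = 0 for real x with both coefficients positive, and φ → ∞ as |x| → ∞). At x* = 0, φ(0) = 0 and φ''(0) = 36. Laplace's method then gives
  I(n) ~ sqrt(2π / (n · φ''(0))) · e^(−n φ(0)) = sqrt(2π / (36n)) = sqrt(π/(18n)).
The 25 · x^4 term contributes only at subleading order (an O(1/n) relative correction).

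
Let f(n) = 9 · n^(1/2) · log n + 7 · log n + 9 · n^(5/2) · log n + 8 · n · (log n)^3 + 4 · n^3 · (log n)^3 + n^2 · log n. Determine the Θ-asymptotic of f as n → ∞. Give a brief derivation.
f(n) ∈ Θ(n^3 · (log n)^3)

Compare the terms by growth order. For large n, n^a · (log n)^b dominates n^a' · (log n)^b' iff a > a', or (a = a' and b > b'). Ranking the 6 terms shows the dominant one is 4 · n^3 · (log n)^3. Hence f(n) ∈ Θ(n^3 · (log n)^3).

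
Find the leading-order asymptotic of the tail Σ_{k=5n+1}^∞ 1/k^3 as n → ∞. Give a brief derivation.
Σ_{k>5n} 1/k^3 ~ 1/(2 · (5n)^2)

Compare to the integral: ∫_{5n}^∞ x^(−3) dx = [−x^(−2)/2]_{5n}^∞ = 1/((3−1)·(5n)^2). Euler-Maclaurin then gives
  Σ_{k>5n} 1/k^3 = ∫_{5n}^∞ dx/x^3 − 1/(2·(5n)^3) + O(1/(5n)^4).
(Equivalently this is ζ(3) − Σ_{k≤5n} 1/k^3.)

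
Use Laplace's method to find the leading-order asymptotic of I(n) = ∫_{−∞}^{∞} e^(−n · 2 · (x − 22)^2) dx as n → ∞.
I(n) = sqrt(π/(2n))

Here φ(x) = 2 · (x − 22)^2 has its unique minimum at x* = 22 with φ(x*) = 0 and φ''(x*) = 4. Laplace's method gives
  I(n) ~ e^(−n φ(x*)) · sqrt(2π / (n · φ''(x*))) = sqrt(2π / (4n)) = sqrt(π/(2n)).
This is exact: substituting u = (x − 22)·sqrt(2n) gives I(n) = (1/sqrt(2n)) ∫_{−∞}^{∞} e^(−u^2) du = sqrt(π/(2n)).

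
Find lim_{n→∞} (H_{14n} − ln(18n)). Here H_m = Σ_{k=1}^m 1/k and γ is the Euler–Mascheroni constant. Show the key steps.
lim = ln(7/9) + γ

By Euler-Maclaurin, H_m = ln m + γ + O(1/m). So
  H_{14n} − ln(18n) = ln(14n) + γ − ln(18n) + O(1/n)
                       = ln(14/18) + γ + O(1/n).
Hence the limit is ln(14/18) + γ (= ln(7/9)).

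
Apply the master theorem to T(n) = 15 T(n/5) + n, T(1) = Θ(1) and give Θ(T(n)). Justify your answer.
T(n) = Θ(n^(log_5 15))

Master theorem: compare f(n) = n to n^(log_5 15) where log_5 15 ≈ 1.683. Since 1 < log_5 15, we have f(n) = O(n^(log_5 15 − ε)) for some ε > 0 — Case 1. Hence T(n) = Θ(n^(log_5 15)).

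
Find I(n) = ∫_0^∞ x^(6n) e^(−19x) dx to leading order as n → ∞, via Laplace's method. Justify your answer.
I(n) ~ (sqrt(2π·6n) / 19) · (6n/(19e))^(6n)

Write the integrand as exp(6n ln x − 19x) and set f(x) = 6n ln x − 19x. Then f'(x) = 6n/x − 19 = 0 at x* = 6n/19, and f''(x*) = −6n/x*^2 = −19^2/(6n). Laplace's method (interior maximum) gives
  I(n) ~ e^(f(x*)) · sqrt(2π / |f''(x*)|)
        = exp(6n ln(6n/19) − 6n) · sqrt(2π · 6n / 19^2)
        = (6n/19)^(6n) e^(−6n) · sqrt(2π·6n) / 19
        = (sqrt(2π·6n) / 19) · (6n/(19e))^(6n).
This matches Γ(6n+1)/19^(6n+1) with Stirling applied to Γ.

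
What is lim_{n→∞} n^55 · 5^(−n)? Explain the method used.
lim = 0

Exponentials with base > 1 dominate every fixed polynomial: for any fixed c, n^c / 5^n → 0 as n → ∞ (e.g. by the ratio test, or by writing 5^n = e^(n ln 5) and noting e^(n ln 5) / n^c → ∞). Hence n^55 · 5^(−n) = n^55 / 5^n → 0.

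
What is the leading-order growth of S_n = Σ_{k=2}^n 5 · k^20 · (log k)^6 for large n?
S_n ~ 5 · n^21 · (log n)^6 / 21

By integral comparison, S_n = ∫_1^n 5 · x^20 · (log x)^6 dx + O(n^20 · (log n)^6). For the integral, the leading term of ∫_1^n x^20 (log x)^6 dx is n^21/21 · (log n)^6 (by repeated integration by parts; each step lowers the log-exponent and produces a relatively O(1/log n) correction). Hence S_n ~ 5 · n^21 · (log n)^6 / 21.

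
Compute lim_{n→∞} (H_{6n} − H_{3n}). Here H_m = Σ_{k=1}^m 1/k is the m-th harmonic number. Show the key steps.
lim = ln(6/3) = ln 2

Euler-Maclaurin gives H_m = ln m + γ + 1/(2m) + O(1/m^2). The γ and O(1/m) terms cancel in the difference:
  H_{6n} − H_{3n} = ln(6n) − ln(3n) + O(1/n) = ln(6/3) + O(1/n).
Hence the limit is ln(6/3) = ln 2.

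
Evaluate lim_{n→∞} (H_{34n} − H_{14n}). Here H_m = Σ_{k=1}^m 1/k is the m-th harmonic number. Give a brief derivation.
lim = ln(34/14) = ln(17/7)

Euler-Maclaurin gives H_m = ln m + γ + 1/(2m) + O(1/m^2). The γ and O(1/m) terms cancel in the difference:
  H_{34n} − H_{14n} = ln(34n) − ln(14n) + O(1/n) = ln(34/14) + O(1/n).
Hence the limit is ln(34/14) = ln(17/7).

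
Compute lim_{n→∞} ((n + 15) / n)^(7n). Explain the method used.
lim = e^105

Rewrite as (1 + 15/n)^(7n). By the standard limit (1 + x/n)^n → e^x, we have (1 + 15/n)^n → e^15, and raising to the 7th power gives e^105.
More precisely, ln[(1 + 15/n)^(7n)] = 7n · ln(1 + 15/n) = 7n · (15/n + O(1/n^2)) = 105 + O(1/n) → 105.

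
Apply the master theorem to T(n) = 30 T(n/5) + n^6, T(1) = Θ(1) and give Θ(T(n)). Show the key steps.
T(n) = Θ(n^6)

log_5 30 ≈ 2.113. f(n) = n^6 dominates n^(log_5 30) since 6 > 2.113, and the regularity condition a·f(n/b) = 30·(n/5)^6 = (30/15625)·n^6 ≤ c·f(n) holds with c = 30/15625 ≈ 0.00192 < 1. So this is Case 3: T(n) = Θ(f(n)) = Θ(n^6).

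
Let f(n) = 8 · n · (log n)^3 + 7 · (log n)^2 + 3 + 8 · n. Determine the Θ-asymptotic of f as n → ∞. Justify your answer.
f(n) ∈ Θ(n · (log n)^3)

Compare the terms by growth order. For large n, n^a · (log n)^b dominates n^a' · (log n)^b' iff a > a', or (a = a' and b > b'). Ranking the 4 terms shows the dominant one is 8 · n · (log n)^3. Hence f(n) ∈ Θ(n · (log n)^3).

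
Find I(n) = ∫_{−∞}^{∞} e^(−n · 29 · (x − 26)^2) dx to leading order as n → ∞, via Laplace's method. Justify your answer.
I(n) = sqrt(π/(29n))

Here φ(x) = 29 · (x − 26)^2 has its unique minimum at x* = 26 with φ(x*) = 0 and φ''(x*) = 58. Laplace's method gives
  I(n) ~ e^(−n φ(x*)) · sqrt(2π / (n · φ''(x*))) = sqrt(2π / (58n)) = sqrt(π/(29n)).
This is exact: substituting u = (x − 26)·sqrt(29n) gives I(n) = (1/sqrt(29n)) ∫_{−∞}^{∞} e^(−u^2) du = sqrt(π/(29n)).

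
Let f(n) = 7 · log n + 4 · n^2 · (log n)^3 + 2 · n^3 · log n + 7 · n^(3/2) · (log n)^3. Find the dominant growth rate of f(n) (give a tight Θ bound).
f(n) ∈ Θ(n^3 · log n)

Compare the terms by growth order. For large n, n^a · (log n)^b dominates n^a' · (log n)^b' iff a > a', or (a = a' and b > b'). Ranking the 4 terms shows the dominant one is 2 · n^3 · log n. Hence f(n) ∈ Θ(n^3 · log n).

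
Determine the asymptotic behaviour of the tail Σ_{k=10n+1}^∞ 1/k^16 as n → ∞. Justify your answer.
Σ_{k>10n} 1/k^16 ~ 1/(15 · (10n)^15)

Compare to the integral: ∫_{10n}^∞ x^(−16) dx = [−x^(−15)/15]_{10n}^∞ = 1/((16−1)·(10n)^15). Euler-Maclaurin then gives
  Σ_{k>10n} 1/k^16 = ∫_{10n}^∞ dx/x^16 − 1/(2·(10n)^16) + O(1/(10n)^17).
(Equivalently this is ζ(16) − Σ_{k≤10n} 1/k^16.)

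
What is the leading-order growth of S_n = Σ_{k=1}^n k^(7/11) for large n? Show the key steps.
S_n ~ (11/18) · n^(18/11)

Integral comparison: Σ_{k=1}^n k^(7/11) = ∫_0^n x^(7/11) dx + O(n^(7/11)). The integral is n^(1 + 7/11) / (1 + 7/11) = n^((7+11)/11) / ((7+11)/11) = (11/18) · n^(18/11).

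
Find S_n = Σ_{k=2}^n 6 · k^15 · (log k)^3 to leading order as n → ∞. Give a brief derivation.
S_n ~ 3 · n^16 · (log n)^3 / 8

By integral comparison, S_n = ∫_1^n 6 · x^15 · (log x)^3 dx + O(n^15 · (log n)^3). For the integral, the leading term of ∫_1^n x^15 (log x)^3 dx is n^16/16 · (log n)^3 (by repeated integration by parts; each step lowers the log-exponent and produces a relatively O(1/log n) correction). Hence S_n ~ 3 · n^16 · (log n)^3 / 8.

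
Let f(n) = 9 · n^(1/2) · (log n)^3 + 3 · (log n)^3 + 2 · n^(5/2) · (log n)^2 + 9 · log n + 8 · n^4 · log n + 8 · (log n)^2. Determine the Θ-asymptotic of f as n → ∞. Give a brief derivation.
f(n) ∈ Θ(n^4 · log n)

Compare the terms by growth order. For large n, n^a · (log n)^b dominates n^a' · (log n)^b' iff a > a', or (a = a' and b > b'). Ranking the 6 terms shows the dominant one is 8 · n^4 · log n. Hence f(n) ∈ Θ(n^4 · log n).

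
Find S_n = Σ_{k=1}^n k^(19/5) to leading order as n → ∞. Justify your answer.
S_n ~ (5/24) · n^(24/5)

Integral comparison: Σ_{k=1}^n k^(19/5) = ∫_0^n x^(19/5) dx + O(n^(19/5)). The integral is n^(1 + 19/5) / (1 + 19/5) = n^((19+5)/5) / ((19+5)/5) = (5/24) · n^(24/5).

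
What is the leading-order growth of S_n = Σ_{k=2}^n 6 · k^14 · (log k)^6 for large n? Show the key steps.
S_n ~ 2 · n^15 · (log n)^6 / 5

By integral comparison, S_n = ∫_1^n 6 · x^14 · (log x)^6 dx + O(n^14 · (log n)^6). For the integral, the leading term of ∫_1^n x^14 (log x)^6 dx is n^15/15 · (log n)^6 (by repeated integration by parts; each step lowers the log-exponent and produces a relatively O(1/log n) correction). Hence S_n ~ 2 · n^15 · (log n)^6 / 5.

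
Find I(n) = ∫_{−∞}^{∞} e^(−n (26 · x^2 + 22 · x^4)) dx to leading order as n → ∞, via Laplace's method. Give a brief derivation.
I(n) ~ sqrt(π/(26n))

φ(x) = 26 · x^2 + 22 · x^4 has its unique global minimum at x* = 0 (since φ'(x) = 52x + 88x^3 = 0 only at x = 0 for real x with both coefficients positive, and φ → ∞ as |x| → ∞). At x* = 0, φ(0) = 0 and φ''(0) = 52. Laplace's method then gives
  I(n) ~ sqrt(2π / (n · φ''(0))) · e^(−n φ(0)) = sqrt(2π / (52n)) = sqrt(π/(26n)).
The 22 · x^4 term contributes only at subleading order (an O(1/n) relative correction).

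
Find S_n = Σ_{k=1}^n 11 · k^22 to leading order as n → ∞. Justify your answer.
S_n ~ 11 · n^23 / 23

By integral comparison (Euler-Maclaurin), Σ_{k=1}^n 11 · k^22 = 11 · ∫_0^n x^22 dx + O(n^22) = 11 · n^23/23 + O(n^22). (Equivalently, Faulhaber's formula gives the same leading term.)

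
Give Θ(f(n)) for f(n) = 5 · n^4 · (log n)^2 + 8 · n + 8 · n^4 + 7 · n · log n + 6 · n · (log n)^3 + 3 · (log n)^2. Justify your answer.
f(n) ∈ Θ(n^4 · (log n)^2)

Compare the terms by growth order. For large n, n^a · (log n)^b dominates n^a' · (log n)^b' iff a > a', or (a = a' and b > b'). Ranking the 6 terms shows the dominant one is 5 · n^4 · (log n)^2. Hence f(n) ∈ Θ(n^4 · (log n)^2).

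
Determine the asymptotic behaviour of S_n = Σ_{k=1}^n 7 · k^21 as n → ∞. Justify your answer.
S_n ~ 7 · n^22 / 22

By integral comparison (Euler-Maclaurin), Σ_{k=1}^n 7 · k^21 = 7 · ∫_0^n x^21 dx + O(n^21) = 7 · n^22/22 + O(n^21). (Equivalently, Faulhaber's formula gives the same leading term.)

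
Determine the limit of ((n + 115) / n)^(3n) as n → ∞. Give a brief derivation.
lim = e^345

Rewrite as (1 + 115/n)^(3n). By the standard limit (1 + x/n)^n → e^x, we have (1 + 115/n)^n → e^115, and raising to the 3rd power gives e^345.
More precisely, ln[(1 + 115/n)^(3n)] = 3n · ln(1 + 115/n) = 3n · (115/n + O(1/n^2)) = 345 + O(1/n) → 345.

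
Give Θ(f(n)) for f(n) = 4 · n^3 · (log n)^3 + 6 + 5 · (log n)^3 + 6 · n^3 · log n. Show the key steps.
f(n) ∈ Θ(n^3 · (log n)^3)

Compare the terms by growth order. For large n, n^a · (log n)^b dominates n^a' · (log n)^b' iff a > a', or (a = a' and b > b'). Ranking the 4 terms shows the dominant one is 4 · n^3 · (log n)^3. Hence f(n) ∈ Θ(n^3 · (log n)^3).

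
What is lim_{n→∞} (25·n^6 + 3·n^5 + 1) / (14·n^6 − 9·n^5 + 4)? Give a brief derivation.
lim = 25/14

For large n the leading n^6 terms dominate both numerator and denominator. Dividing top and bottom by n^6, every other term tends to 0, leaving 25/14.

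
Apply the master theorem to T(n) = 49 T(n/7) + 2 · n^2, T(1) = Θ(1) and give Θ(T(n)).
T(n) = Θ(n^2 log n)

log_7 49 = 2, and f(n) = 2 · n^2 = Θ(n^(log_7 49)). This is Case 2 of the master theorem: T(n) = Θ(f(n) · log n) = Θ(n^2 log n).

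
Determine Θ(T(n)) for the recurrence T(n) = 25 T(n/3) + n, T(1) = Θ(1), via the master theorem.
T(n) = Θ(n^(log_3 25))

Master theorem: compare f(n) = n to n^(log_3 25) where log_3 25 ≈ 2.930. Since 1 < log_3 25, we have f(n) = O(n^(log_3 25 − ε)) for some ε > 0 — Case 1. Hence T(n) = Θ(n^(log_3 25)).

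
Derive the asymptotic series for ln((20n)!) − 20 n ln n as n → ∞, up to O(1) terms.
ln((20n)!) − 20 n ln n = 20(ln 20 − 1) n + (1/2) ln(2π·20n) + O(1/n)

Stirling: ln((20n)!) = 20n ln(20n) − 20n + (1/2) ln(2π·20n) + O(1/n).
Since 20n ln(20n) = 20n ln n + 20n ln 20, subtracting 20n ln n cancels the n ln n term exactly. What remains is 20(ln 20 − 1) n + (1/2) ln(2π·20n) + O(1/n).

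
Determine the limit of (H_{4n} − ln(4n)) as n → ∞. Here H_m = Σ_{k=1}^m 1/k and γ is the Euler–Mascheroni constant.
lim = γ

By Euler-Maclaurin, H_m = ln m + γ + O(1/m). So
  H_{4n} − ln(4n) = ln(4n) + γ − ln(4n) + O(1/n)
                       = ln(4/4) + γ + O(1/n).
Hence the limit is γ (since ln 1 = 0).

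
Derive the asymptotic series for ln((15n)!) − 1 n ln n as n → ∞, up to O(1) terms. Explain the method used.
ln((15n)!) − 1 n ln n = 14 n ln n + 15(ln 15 − 1) n + (1/2) ln(2π·15n) + O(1/n)

Stirling: ln((15n)!) = 15n ln(15n) − 15n + (1/2) ln(2π·15n) + O(1/n).
Expand 15n ln(15n) = 15n (ln n + ln 15) = 15n ln n + 15n ln 15.
Subtract 1n ln n: leading term is (15 − 1) n ln n = 14 n ln n. The next term is 15n ln 15 − 15n = 15(ln 15 − 1) n. Then the (1/2) ln(2π·15n) correction.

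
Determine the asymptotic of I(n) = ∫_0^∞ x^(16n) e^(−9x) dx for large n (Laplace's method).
I(n) ~ (sqrt(2π·16n) / 9) · (16n/(9e))^(16n)

Write the integrand as exp(16n ln x − 9x) and set f(x) = 16n ln x − 9x. Then f'(x) = 16n/x − 9 = 0 at x* = 16n/9, and f''(x*) = −16n/x*^2 = −9^2/(16n). Laplace's method (interior maximum) gives
  I(n) ~ e^(f(x*)) · sqrt(2π / |f''(x*)|)
        = exp(16n ln(16n/9) − 16n) · sqrt(2π · 16n / 9^2)
        = (16n/9)^(16n) e^(−16n) · sqrt(2π·16n) / 9
        = (sqrt(2π·16n) / 9) · (16n/(9e))^(16n).
This matches Γ(16n+1)/9^(16n+1) with Stirling applied to Γ.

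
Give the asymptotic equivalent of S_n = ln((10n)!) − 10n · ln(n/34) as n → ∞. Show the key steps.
S_n ~ 10n · (ln 340 − 1) + O(ln n)

Stirling: ln((10n)!) = 10n ln(10n) − 10n + O(ln n).
  S_n = 10n ln(10n) − 10n − 10n ln(n/34) + O(ln n)
      = 10n ln(10n) − 10n ln n + 10n ln 34 − 10n + O(ln n)
      = 10n ln 10 + 10n ln 34 − 10n + O(ln n)
      = 10n (ln 340 − 1) + O(ln n).
Numerically ln(340) − 1 ≈ 4.8289.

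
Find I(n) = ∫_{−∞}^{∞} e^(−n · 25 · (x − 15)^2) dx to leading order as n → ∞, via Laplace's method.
I(n) = sqrt(π/(25n))

Here φ(x) = 25 · (x − 15)^2 has its unique minimum at x* = 15 with φ(x*) = 0 and φ''(x*) = 50. Laplace's method gives
  I(n) ~ e^(−n φ(x*)) · sqrt(2π / (n · φ''(x*))) = sqrt(2π / (50n)) = sqrt(π/(25n)).
This is exact: substituting u = (x − 15)·sqrt(25n) gives I(n) = (1/sqrt(25n)) ∫_{−∞}^{∞} e^(−u^2) du = sqrt(π/(25n)).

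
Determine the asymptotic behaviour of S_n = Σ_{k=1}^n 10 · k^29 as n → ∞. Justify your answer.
S_n ~ n^30 / 3

By integral comparison (Euler-Maclaurin), Σ_{k=1}^n 10 · k^29 = 10 · ∫_0^n x^29 dx + O(n^29) = 10 · n^30/30 = n^30 / 3 + O(n^29). (Equivalently, Faulhaber's formula gives the same leading term.)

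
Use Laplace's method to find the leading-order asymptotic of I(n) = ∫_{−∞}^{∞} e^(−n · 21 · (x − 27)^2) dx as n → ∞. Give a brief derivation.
I(n) = sqrt(π/(21n))

Here φ(x) = 21 · (x − 27)^2 has its unique minimum at x* = 27 with φ(x*) = 0 and φ''(x*) = 42. Laplace's method gives
  I(n) ~ e^(−n φ(x*)) · sqrt(2π / (n · φ''(x*))) = sqrt(2π / (42n)) = sqrt(π/(21n)).
This is exact: substituting u = (x − 27)·sqrt(21n) gives I(n) = (1/sqrt(21n)) ∫_{−∞}^{∞} e^(−u^2) du = sqrt(π/(21n)).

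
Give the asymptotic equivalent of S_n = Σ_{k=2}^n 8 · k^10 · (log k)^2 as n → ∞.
S_n ~ 8 · n^11 · (log n)^2 / 11

By integral comparison, S_n = ∫_1^n 8 · x^10 · (log x)^2 dx + O(n^10 · (log n)^2). For the integral, the leading term of ∫_1^n x^10 (log x)^2 dx is n^11/11 · (log n)^2 (by repeated integration by parts; each step lowers the log-exponent and produces a relatively O(1/log n) correction). Hence S_n ~ 8 · n^11 · (log n)^2 / 11.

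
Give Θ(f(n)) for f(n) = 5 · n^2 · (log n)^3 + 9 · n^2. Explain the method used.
f(n) ∈ Θ(n^2 · (log n)^3)

Compare the terms by growth order. For large n, n^a · (log n)^b dominates n^a' · (log n)^b' iff a > a', or (a = a' and b > b'). Ranking the 2 terms shows the dominant one is 5 · n^2 · (log n)^3. Hence f(n) ∈ Θ(n^2 · (log n)^3).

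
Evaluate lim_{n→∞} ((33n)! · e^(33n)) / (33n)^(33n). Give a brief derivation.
lim = ∞

Stirling: (33n)! ~ sqrt(2π·33n) · (33n/e)^(33n). Hence
  (33n)! · e^(33n) / (33n)^(33n) ~ sqrt(2π·33n) = sqrt(2π·33) · sqrt(n) → ∞.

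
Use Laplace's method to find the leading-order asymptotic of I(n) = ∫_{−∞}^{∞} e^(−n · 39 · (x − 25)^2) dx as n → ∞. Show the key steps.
I(n) = sqrt(π/(39n))

Here φ(x) = 39 · (x − 25)^2 has its unique minimum at x* = 25 with φ(x*) = 0 and φ''(x*) = 78. Laplace's method gives
  I(n) ~ e^(−n φ(x*)) · sqrt(2π / (n · φ''(x*))) = sqrt(2π / (78n)) = sqrt(π/(39n)).
This is exact: substituting u = (x − 25)·sqrt(39n) gives I(n) = (1/sqrt(39n)) ∫_{−∞}^{∞} e^(−u^2) du = sqrt(π/(39n)).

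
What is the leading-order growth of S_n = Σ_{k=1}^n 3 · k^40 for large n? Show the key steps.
S_n ~ 3 · n^41 / 41

By integral comparison (Euler-Maclaurin), Σ_{k=1}^n 3 · k^40 = 3 · ∫_0^n x^40 dx + O(n^40) = 3 · n^41/41 + O(n^40). (Equivalently, Faulhaber's formula gives the same leading term.)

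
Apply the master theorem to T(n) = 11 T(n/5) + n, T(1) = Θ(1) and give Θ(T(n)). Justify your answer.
T(n) = Θ(n^(log_5 11))

Master theorem: compare f(n) = n to n^(log_5 11) where log_5 11 ≈ 1.490. Since 1 < log_5 11, we have f(n) = O(n^(log_5 11 − ε)) for some ε > 0 — Case 1. Hence T(n) = Θ(n^(log_5 11)).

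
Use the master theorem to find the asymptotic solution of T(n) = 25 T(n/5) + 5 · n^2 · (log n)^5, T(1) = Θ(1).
T(n) = Θ(n^2 · (log n)^6)

Here log_5 25 = 2 and f(n) = 5 · n^2 · (log n)^5 = Θ(n^(log_5 25) · (log n)^5). This is the extended Case 2 of the master theorem (f matches the critical exponent up to log factors), giving T(n) = Θ(n^(log_5 25) · (log n)^(5+1)) = Θ(n^2 · (log n)^6).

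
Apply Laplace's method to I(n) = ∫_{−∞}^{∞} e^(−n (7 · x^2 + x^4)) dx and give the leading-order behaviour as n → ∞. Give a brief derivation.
I(n) ~ sqrt(π/(7n))

φ(x) = 7 · x^2 + x^4 has its unique global minimum at x* = 0 (since φ'(x) = 14x + 4x^3 = 0 only at x = 0 for real x with both coefficients positive, and φ → ∞ as |x| → ∞). At x* = 0, φ(0) = 0 and φ''(0) = 14. Laplace's method then gives
  I(n) ~ sqrt(2π / (n · φ''(0))) · e^(−n φ(0)) = sqrt(2π / (14n)) = sqrt(π/(7n)).
The x^4 term contributes only at subleading order (an O(1/n) relative correction).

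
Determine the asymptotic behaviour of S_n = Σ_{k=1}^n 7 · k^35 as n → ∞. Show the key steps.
S_n ~ 7 · n^36 / 36

By integral comparison (Euler-Maclaurin), Σ_{k=1}^n 7 · k^35 = 7 · ∫_0^n x^35 dx + O(n^35) = 7 · n^36/36 + O(n^35). (Equivalently, Faulhaber's formula gives the same leading term.)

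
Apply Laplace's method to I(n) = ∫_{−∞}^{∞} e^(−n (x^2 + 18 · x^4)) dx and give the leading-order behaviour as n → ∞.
I(n) ~ sqrt(π/n)

φ(x) = x^2 + 18 · x^4 has its unique global minimum at x* = 0 (since φ'(x) = 2x + 72x^3 = 0 only at x = 0 for real x with both coefficients positive, and φ → ∞ as |x| → ∞). At x* = 0, φ(0) = 0 and φ''(0) = 2. Laplace's method then gives
  I(n) ~ sqrt(2π / (n · φ''(0))) · e^(−n φ(0)) = sqrt(2π / (2n)) = sqrt(π/n).
The 18 · x^4 term contributes only at subleading order (an O(1/n) relative correction).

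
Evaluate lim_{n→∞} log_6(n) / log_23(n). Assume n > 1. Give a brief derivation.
lim = ln(23) / ln(6) = log_6(23)

Change of base: log_6(n) = ln n / ln 6 and log_23(n) = ln n / ln 23. The ratio is (ln n / ln 6) · (ln 23 / ln n) = ln 23 / ln 6, a constant independent of n. So the limit is ln 23 / ln 6 = log_6(23).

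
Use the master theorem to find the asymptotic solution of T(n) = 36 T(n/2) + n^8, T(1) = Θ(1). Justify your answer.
T(n) = Θ(n^8)

log_2 36 ≈ 5.170. f(n) = n^8 dominates n^(log_2 36) since 8 > 5.170, and the regularity condition a·f(n/b) = 36·(n/2)^8 = (36/256)·n^8 ≤ c·f(n) holds with c = 36/256 ≈ 0.141 < 1. So this is Case 3: T(n) = Θ(f(n)) = Θ(n^8).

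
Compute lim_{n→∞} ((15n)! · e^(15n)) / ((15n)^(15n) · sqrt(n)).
lim = sqrt(2π·15)

Stirling: (15n)! ~ sqrt(2π·15n) · (15n/e)^(15n). Hence
  (15n)! · e^(15n) / (15n)^(15n) ~ sqrt(2π·15n).
Dividing by sqrt(n): sqrt(2π·15n) / sqrt(n) = sqrt(2π·15) · n^((1−1)/2), so the limit is sqrt(2π·15).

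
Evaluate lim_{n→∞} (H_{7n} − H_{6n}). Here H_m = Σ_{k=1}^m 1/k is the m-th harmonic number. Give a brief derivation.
lim = ln(7/6)

Euler-Maclaurin gives H_m = ln m + γ + 1/(2m) + O(1/m^2). The γ and O(1/m) terms cancel in the difference:
  H_{7n} − H_{6n} = ln(7n) − ln(6n) + O(1/n) = ln(7/6) + O(1/n).
Hence the limit is ln(7/6).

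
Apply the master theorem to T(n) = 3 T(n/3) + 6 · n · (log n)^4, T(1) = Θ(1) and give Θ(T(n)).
T(n) = Θ(n · (log n)^5)

Here log_3 3 = 1 and f(n) = 6 · n · (log n)^4 = Θ(n^(log_3 3) · (log n)^4). This is the extended Case 2 of the master theorem (f matches the critical exponent up to log factors), giving T(n) = Θ(n^(log_3 3) · (log n)^(4+1)) = Θ(n · (log n)^5).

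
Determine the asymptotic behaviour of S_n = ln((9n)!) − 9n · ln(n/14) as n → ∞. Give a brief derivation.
S_n ~ 9n · (ln 126 − 1) + O(ln n)

Stirling: ln((9n)!) = 9n ln(9n) − 9n + O(ln n).
  S_n = 9n ln(9n) − 9n − 9n ln(n/14) + O(ln n)
      = 9n ln(9n) − 9n ln n + 9n ln 14 − 9n + O(ln n)
      = 9n ln 9 + 9n ln 14 − 9n + O(ln n)
      = 9n (ln 126 − 1) + O(ln n).
Numerically ln(126) − 1 ≈ 3.8363.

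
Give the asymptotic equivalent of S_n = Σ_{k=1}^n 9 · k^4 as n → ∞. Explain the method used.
S_n ~ 9 · n^5 / 5

By integral comparison (Euler-Maclaurin), Σ_{k=1}^n 9 · k^4 = 9 · ∫_0^n x^4 dx + O(n^4) = 9 · n^5/5 + O(n^4). (Equivalently, Faulhaber's formula gives the same leading term.)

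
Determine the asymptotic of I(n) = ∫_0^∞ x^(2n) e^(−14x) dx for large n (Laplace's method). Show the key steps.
I(n) ~ (sqrt(2π·2n) / 14) · (2n/(14e))^(2n)

Write the integrand as exp(2n ln x − 14x) and set f(x) = 2n ln x − 14x. Then f'(x) = 2n/x − 14 = 0 at x* = 2n/14, and f''(x*) = −2n/x*^2 = −14^2/(2n). Laplace's method (interior maximum) gives
  I(n) ~ e^(f(x*)) · sqrt(2π / |f''(x*)|)
        = exp(2n ln(2n/14) − 2n) · sqrt(2π · 2n / 14^2)
        = (2n/14)^(2n) e^(−2n) · sqrt(2π·2n) / 14
        = (sqrt(2π·2n) / 14) · (2n/(14e))^(2n).
This matches Γ(2n+1)/14^(2n+1) with Stirling applied to Γ.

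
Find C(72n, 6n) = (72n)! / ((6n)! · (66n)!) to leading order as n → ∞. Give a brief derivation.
C(72n, 6n) ~ (8916100448256/285311670611)^(6n) · sqrt(6/(11π·6n))

Write N = 6n. Apply Stirling to each factorial:
  (12N)! ~ sqrt(2π·12N) · (12N/e)^(12N),
  N! ~ sqrt(2π N) · (N/e)^N,
  (11N)! ~ sqrt(2π·11N) · (11N/e)^(11N).
The exponential factors combine to (12N)^(12N) / (N^N · (11N)^(11N)) = 12^(12N)/11^(11N) = (12^12/11^11)^N = (8916100448256/285311670611)^N.
The square-root prefactors combine to sqrt(2π·12N) / (sqrt(2π N)·sqrt(2π·11N)) = sqrt(12 / (2π·11·N)) = sqrt(6/(11π·6n)).
Substituting N = 6n: C(72n, 6n) ~ (8916100448256/285311670611)^(6n) · sqrt(6/(11π·6n)).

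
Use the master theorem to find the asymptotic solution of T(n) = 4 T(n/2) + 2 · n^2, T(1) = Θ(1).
T(n) = Θ(n^2 log n)

log_2 4 = 2, and f(n) = 2 · n^2 = Θ(n^(log_2 4)). This is Case 2 of the master theorem: T(n) = Θ(f(n) · log n) = Θ(n^2 log n).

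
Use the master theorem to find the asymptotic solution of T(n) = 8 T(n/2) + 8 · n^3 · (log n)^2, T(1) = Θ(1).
T(n) = Θ(n^3 · (log n)^3)

Here log_2 8 = 3 and f(n) = 8 · n^3 · (log n)^2 = Θ(n^(log_2 8) · (log n)^2). This is the extended Case 2 of the master theorem (f matches the critical exponent up to log factors), giving T(n) = Θ(n^(log_2 8) · (log n)^(2+1)) = Θ(n^3 · (log n)^3).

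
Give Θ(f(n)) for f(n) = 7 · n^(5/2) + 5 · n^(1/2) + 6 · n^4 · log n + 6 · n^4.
f(n) ∈ Θ(n^4 · log n)

Compare the terms by growth order. For large n, n^a · (log n)^b dominates n^a' · (log n)^b' iff a > a', or (a = a' and b > b'). Ranking the 4 terms shows the dominant one is 6 · n^4 · log n. Hence f(n) ∈ Θ(n^4 · log n).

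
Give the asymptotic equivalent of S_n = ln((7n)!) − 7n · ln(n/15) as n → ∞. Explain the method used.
S_n ~ 7n · (ln 105 − 1) + O(ln n)

Stirling: ln((7n)!) = 7n ln(7n) − 7n + O(ln n).
  S_n = 7n ln(7n) − 7n − 7n ln(n/15) + O(ln n)
      = 7n ln(7n) − 7n ln n + 7n ln 15 − 7n + O(ln n)
      = 7n ln 7 + 7n ln 15 − 7n + O(ln n)
      = 7n (ln 105 − 1) + O(ln n).
Numerically ln(105) − 1 ≈ 3.6540.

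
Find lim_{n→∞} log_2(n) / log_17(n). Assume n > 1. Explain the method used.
lim = ln(17) / ln(2) = log_2(17)

Change of base: log_2(n) = ln n / ln 2 and log_17(n) = ln n / ln 17. The ratio is (ln n / ln 2) · (ln 17 / ln n) = ln 17 / ln 2, a constant independent of n. So the limit is ln 17 / ln 2 = log_2(17).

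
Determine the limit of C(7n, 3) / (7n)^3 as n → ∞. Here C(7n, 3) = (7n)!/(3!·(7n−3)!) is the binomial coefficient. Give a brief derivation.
lim = 1/3! = 1/6

With N = 7n → ∞: C(N, 3) / N^3 = [N(N−1)…(N−2)] / (3! · N^3) = (1/3!) · 1 · (1 − 1/(7n)) · (1 − 2/(7n)). Each factor → 1 as N → ∞, so the limit is 1/3! = 1/6.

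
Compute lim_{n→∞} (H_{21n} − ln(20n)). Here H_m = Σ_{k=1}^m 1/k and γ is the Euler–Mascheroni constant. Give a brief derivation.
lim = ln(21/20) + γ

By Euler-Maclaurin, H_m = ln m + γ + O(1/m). So
  H_{21n} − ln(20n) = ln(21n) + γ − ln(20n) + O(1/n)
                       = ln(21/20) + γ + O(1/n).
Hence the limit is ln(21/20) + γ.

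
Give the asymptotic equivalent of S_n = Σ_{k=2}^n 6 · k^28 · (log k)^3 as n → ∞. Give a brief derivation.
S_n ~ 6 · n^29 · (log n)^3 / 29

By integral comparison, S_n = ∫_1^n 6 · x^28 · (log x)^3 dx + O(n^28 · (log n)^3). For the integral, the leading term of ∫_1^n x^28 (log x)^3 dx is n^29/29 · (log n)^3 (by repeated integration by parts; each step lowers the log-exponent and produces a relatively O(1/log n) correction). Hence S_n ~ 6 · n^29 · (log n)^3 / 29.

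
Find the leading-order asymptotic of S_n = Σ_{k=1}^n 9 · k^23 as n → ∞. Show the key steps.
S_n ~ 3 · n^24 / 8

By integral comparison (Euler-Maclaurin), Σ_{k=1}^n 9 · k^23 = 9 · ∫_0^n x^23 dx + O(n^23) = 9 · n^24/24 = 3 · n^24 / 8 + O(n^23). (Equivalently, Faulhaber's formula gives the same leading term.)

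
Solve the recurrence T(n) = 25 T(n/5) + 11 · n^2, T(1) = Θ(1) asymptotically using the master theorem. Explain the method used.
T(n) = Θ(n^2 log n)

log_5 25 = 2, and f(n) = 11 · n^2 = Θ(n^(log_5 25)). This is Case 2 of the master theorem: T(n) = Θ(f(n) · log n) = Θ(n^2 log n).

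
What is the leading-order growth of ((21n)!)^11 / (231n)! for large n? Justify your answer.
((21n)!)^11/(231n)! ~ ((2π·21n)^(10/2) / sqrt(11)) · 11^(−11·21n)  →  0

Write N = 21n. Stirling: N! ~ sqrt(2π N)(N/e)^N and (11N)! ~ sqrt(2π·11N)·(11N/e)^(11N).
  (N!)^11/(11N)! ~ (2π N)^(11/2) (N/e)^(11N) / [sqrt(2π·11N) (11N/e)^(11N)]
     = (2π N)^(11/2) / sqrt(2π·11N) · (N/(11N))^(11N)
     = (2π N)^((11−1)/2) / sqrt(11) · 11^(−11N).
Since 11^11 > 1, the factor 11^(−11N) decays exponentially, so the ratio → 0. Substituting N = 21n gives the stated form.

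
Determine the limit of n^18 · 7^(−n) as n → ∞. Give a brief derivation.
lim = 0

Exponentials with base > 1 dominate every fixed polynomial: for any fixed c, n^c / 7^n → 0 as n → ∞ (e.g. by the ratio test, or by writing 7^n = e^(n ln 7) and noting e^(n ln 7) / n^c → ∞). Hence n^18 · 7^(−n) = n^18 / 7^n → 0.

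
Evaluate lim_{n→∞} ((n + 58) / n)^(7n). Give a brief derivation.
lim = e^406

Rewrite as (1 + 58/n)^(7n). By the standard limit (1 + x/n)^n → e^x, we have (1 + 58/n)^n → e^58, and raising to the 7th power gives e^406.
More precisely, ln[(1 + 58/n)^(7n)] = 7n · ln(1 + 58/n) = 7n · (58/n + O(1/n^2)) = 406 + O(1/n) → 406.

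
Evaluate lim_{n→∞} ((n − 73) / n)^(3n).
lim = e^(−219)

Rewrite as (1 − 73/n)^(3n). By the standard limit (1 + x/n)^n → e^x, we have (1 − 73/n)^n → e^(−73), and raising to the 3rd power gives e^(−219).
More precisely, ln[(1 − 73/n)^(3n)] = 3n · ln(1 − 73/n) = 3n · (-73/n + O(1/n^2)) = -219 + O(1/n) → -219.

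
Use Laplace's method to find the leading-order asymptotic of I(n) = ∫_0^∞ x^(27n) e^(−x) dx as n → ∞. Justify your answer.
I(n) ~ sqrt(2π·27n) · (27n/e)^(27n)

Write the integrand as exp(27n ln x − x) and set f(x) = 27n ln x − x. Then f'(x) = 27n/x − 1 = 0 at x* = 27n, and f''(x*) = −27n/x*^2 = −1/(27n). Laplace's method (interior maximum) gives
  I(n) ~ e^(f(x*)) · sqrt(2π / |f''(x*)|)
        = exp(27n ln(27n) − 27n) · sqrt(2π · 27n)
        = (27n)^(27n) e^(−27n) · sqrt(2π·27n)
        = sqrt(2π·27n) · (27n/e)^(27n).
This matches Γ(27n+1) with Stirling applied to Γ.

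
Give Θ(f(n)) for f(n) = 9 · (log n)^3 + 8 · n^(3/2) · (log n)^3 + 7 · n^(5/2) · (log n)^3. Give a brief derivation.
f(n) ∈ Θ(n^(5/2) · (log n)^3)

Compare the terms by growth order. For large n, n^a · (log n)^b dominates n^a' · (log n)^b' iff a > a', or (a = a' and b > b'). Ranking the 3 terms shows the dominant one is 7 · n^(5/2) · (log n)^3. Hence f(n) ∈ Θ(n^(5/2) · (log n)^3).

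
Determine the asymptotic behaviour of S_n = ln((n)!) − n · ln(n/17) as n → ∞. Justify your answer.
S_n ~ n · (ln 17 − 1) + O(ln n)

Stirling: ln((n)!) = n ln(n) − n + O(ln n).
  S_n = n ln(n) − n − n ln(n/17) + O(ln n)
      = n ln(n) − n ln n + n ln 17 − n + O(ln n)
      = n ln 17 − n + O(ln n)
      = n (ln 17 − 1) + O(ln n).
Numerically ln(17) − 1 ≈ 1.8332.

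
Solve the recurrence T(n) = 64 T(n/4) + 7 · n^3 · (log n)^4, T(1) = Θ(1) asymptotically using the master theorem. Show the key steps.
T(n) = Θ(n^3 · (log n)^5)

Here log_4 64 = 3 and f(n) = 7 · n^3 · (log n)^4 = Θ(n^(log_4 64) · (log n)^4). This is the extended Case 2 of the master theorem (f matches the critical exponent up to log factors), giving T(n) = Θ(n^(log_4 64) · (log n)^(4+1)) = Θ(n^3 · (log n)^5).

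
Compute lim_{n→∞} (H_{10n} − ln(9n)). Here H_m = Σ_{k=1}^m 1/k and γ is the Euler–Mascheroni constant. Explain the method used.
lim = ln(10/9) + γ

By Euler-Maclaurin, H_m = ln m + γ + O(1/m). So
  H_{10n} − ln(9n) = ln(10n) + γ − ln(9n) + O(1/n)
                       = ln(10/9) + γ + O(1/n).
Hence the limit is ln(10/9) + γ.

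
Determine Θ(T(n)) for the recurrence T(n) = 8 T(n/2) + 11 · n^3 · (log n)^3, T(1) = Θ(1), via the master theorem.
T(n) = Θ(n^3 · (log n)^4)

Here log_2 8 = 3 and f(n) = 11 · n^3 · (log n)^3 = Θ(n^(log_2 8) · (log n)^3). This is the extended Case 2 of the master theorem (f matches the critical exponent up to log factors), giving T(n) = Θ(n^(log_2 8) · (log n)^(3+1)) = Θ(n^3 · (log n)^4).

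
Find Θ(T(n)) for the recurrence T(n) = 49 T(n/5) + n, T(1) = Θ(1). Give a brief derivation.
T(n) = Θ(n^(log_5 49))

Master theorem: compare f(n) = n to n^(log_5 49) where log_5 49 ≈ 2.418. Since 1 < log_5 49, we have f(n) = O(n^(log_5 49 − ε)) for some ε > 0 — Case 1. Hence T(n) = Θ(n^(log_5 49)).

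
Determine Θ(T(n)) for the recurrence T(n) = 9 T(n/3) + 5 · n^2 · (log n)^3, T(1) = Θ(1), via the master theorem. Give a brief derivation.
T(n) = Θ(n^2 · (log n)^4)

Here log_3 9 = 2 and f(n) = 5 · n^2 · (log n)^3 = Θ(n^(log_3 9) · (log n)^3). This is the extended Case 2 of the master theorem (f matches the critical exponent up to log factors), giving T(n) = Θ(n^(log_3 9) · (log n)^(3+1)) = Θ(n^2 · (log n)^4).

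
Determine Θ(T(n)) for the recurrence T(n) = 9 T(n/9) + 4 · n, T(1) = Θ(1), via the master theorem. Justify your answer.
T(n) = Θ(n log n)

log_9 9 = 1, and f(n) = 4 · n = Θ(n^(log_9 9)). This is Case 2 of the master theorem: T(n) = Θ(f(n) · log n) = Θ(n log n).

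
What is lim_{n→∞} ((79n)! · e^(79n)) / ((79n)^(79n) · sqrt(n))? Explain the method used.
lim = sqrt(2π·79)

Stirling: (79n)! ~ sqrt(2π·79n) · (79n/e)^(79n). Hence
  (79n)! · e^(79n) / (79n)^(79n) ~ sqrt(2π·79n).
Dividing by sqrt(n): sqrt(2π·79n) / sqrt(n) = sqrt(2π·79) · n^((1−1)/2), so the limit is sqrt(2π·79).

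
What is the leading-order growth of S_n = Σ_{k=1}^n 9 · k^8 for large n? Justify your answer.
S_n ~ n^9

By integral comparison (Euler-Maclaurin), Σ_{k=1}^n 9 · k^8 = 9 · ∫_0^n x^8 dx + O(n^8) = 9 · n^9/9 = n^9 + O(n^8). (Equivalently, Faulhaber's formula gives the same leading term.)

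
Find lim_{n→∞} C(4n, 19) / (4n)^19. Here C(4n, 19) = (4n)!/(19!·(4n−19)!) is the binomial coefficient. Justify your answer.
lim = 1/19! = 1/121645100408832000

With N = 4n → ∞: C(N, 19) / N^19 = [N(N−1)…(N−18)] / (19! · N^19) = (1/19!) · 1 · (1 − 1/(4n)) · … · (1 − 18/(4n)). Each factor → 1 as N → ∞, so the limit is 1/19! = 1/121645100408832000.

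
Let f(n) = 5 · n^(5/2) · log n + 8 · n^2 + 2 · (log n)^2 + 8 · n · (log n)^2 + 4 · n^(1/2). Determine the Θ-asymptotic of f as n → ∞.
f(n) ∈ Θ(n^(5/2) · log n)

Compare the terms by growth order. For large n, n^a · (log n)^b dominates n^a' · (log n)^b' iff a > a', or (a = a' and b > b'). Ranking the 5 terms shows the dominant one is 5 · n^(5/2) · log n. Hence f(n) ∈ Θ(n^(5/2) · log n).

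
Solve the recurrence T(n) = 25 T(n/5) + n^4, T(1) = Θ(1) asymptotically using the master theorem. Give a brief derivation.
T(n) = Θ(n^4)

log_5 25 ≈ 2.000. f(n) = n^4 dominates n^(log_5 25) since 4 > 2.000, and the regularity condition a·f(n/b) = 25·(n/5)^4 = (25/625)·n^4 ≤ c·f(n) holds with c = 25/625 ≈ 0.04 < 1. So this is Case 3: T(n) = Θ(f(n)) = Θ(n^4).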